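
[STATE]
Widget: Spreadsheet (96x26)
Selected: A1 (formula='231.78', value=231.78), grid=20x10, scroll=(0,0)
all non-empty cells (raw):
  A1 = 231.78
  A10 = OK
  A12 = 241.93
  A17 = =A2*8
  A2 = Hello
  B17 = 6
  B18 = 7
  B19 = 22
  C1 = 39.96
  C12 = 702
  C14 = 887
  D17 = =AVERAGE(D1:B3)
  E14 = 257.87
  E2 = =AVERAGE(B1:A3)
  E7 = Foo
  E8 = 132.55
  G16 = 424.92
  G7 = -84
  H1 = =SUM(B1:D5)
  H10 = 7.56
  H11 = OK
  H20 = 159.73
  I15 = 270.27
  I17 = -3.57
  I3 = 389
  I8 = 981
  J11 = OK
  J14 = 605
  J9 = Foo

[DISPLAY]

A1: 231.78                                                                                      
       A       B       C       D       E       F       G       H       I       J                
------------------------------------------------------------------------------------------------
  1 [231.78]       0   39.96       0       0       0       0   39.96       0       0            
  2 Hello          0       0       0   46.36       0       0       0       0       0            
  3        0       0       0       0       0       0       0       0     389       0            
  4        0       0       0       0       0       0       0       0       0       0            
  5        0       0       0       0       0       0       0       0       0       0            
  6        0       0       0       0       0       0       0       0       0       0            
  7        0       0       0       0Foo            0     -84       0       0       0            
  8        0       0       0       0  132.55       0       0       0     981       0            
  9        0       0       0       0       0       0       0       0       0Foo                 
 10 OK             0       0       0       0       0       0    7.56       0       0            
 11        0       0       0       0       0       0       0OK             0OK                  
 12   241.93       0     702       0       0       0       0       0       0       0            
 13        0       0       0       0       0       0       0       0       0       0            
 14        0       0     887       0  257.87       0       0       0       0     605            
 15        0       0       0       0       0       0       0       0  270.27       0            
 16        0       0       0       0       0       0  424.92       0       0       0            
 17 #ERR!          6       0    4.44       0       0       0       0   -3.57       0            
 18        0       7       0       0       0       0       0       0       0       0            
 19        0      22       0       0       0       0       0       0       0       0            
 20        0       0       0       0       0       0       0  159.73       0       0            
                                                                                                
                                                                                                
                                                                                                


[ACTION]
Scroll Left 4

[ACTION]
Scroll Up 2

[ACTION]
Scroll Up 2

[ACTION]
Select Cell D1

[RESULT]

D1:                                                                                             
       A       B       C       D       E       F       G       H       I       J                
------------------------------------------------------------------------------------------------
  1   231.78       0   39.96     [0]       0       0       0   39.96       0       0            
  2 Hello          0       0       0   46.36       0       0       0       0       0            
  3        0       0       0       0       0       0       0       0     389       0            
  4        0       0       0       0       0       0       0       0       0       0            
  5        0       0       0       0       0       0       0       0       0       0            
  6        0       0       0       0       0       0       0       0       0       0            
  7        0       0       0       0Foo            0     -84       0       0       0            
  8        0       0       0       0  132.55       0       0       0     981       0            
  9        0       0       0       0       0       0       0       0       0Foo                 
 10 OK             0       0       0       0       0       0    7.56       0       0            
 11        0       0       0       0       0       0       0OK             0OK                  
 12   241.93       0     702       0       0       0       0       0       0       0            
 13        0       0       0       0       0       0       0       0       0       0            
 14        0       0     887       0  257.87       0       0       0       0     605            
 15        0       0       0       0       0       0       0       0  270.27       0            
 16        0       0       0       0       0       0  424.92       0       0       0            
 17 #ERR!          6       0    4.44       0       0       0       0   -3.57       0            
 18        0       7       0       0       0       0       0       0       0       0            
 19        0      22       0       0       0       0       0       0       0       0            
 20        0       0       0       0       0       0       0  159.73       0       0            
                                                                                                
                                                                                                
                                                                                                


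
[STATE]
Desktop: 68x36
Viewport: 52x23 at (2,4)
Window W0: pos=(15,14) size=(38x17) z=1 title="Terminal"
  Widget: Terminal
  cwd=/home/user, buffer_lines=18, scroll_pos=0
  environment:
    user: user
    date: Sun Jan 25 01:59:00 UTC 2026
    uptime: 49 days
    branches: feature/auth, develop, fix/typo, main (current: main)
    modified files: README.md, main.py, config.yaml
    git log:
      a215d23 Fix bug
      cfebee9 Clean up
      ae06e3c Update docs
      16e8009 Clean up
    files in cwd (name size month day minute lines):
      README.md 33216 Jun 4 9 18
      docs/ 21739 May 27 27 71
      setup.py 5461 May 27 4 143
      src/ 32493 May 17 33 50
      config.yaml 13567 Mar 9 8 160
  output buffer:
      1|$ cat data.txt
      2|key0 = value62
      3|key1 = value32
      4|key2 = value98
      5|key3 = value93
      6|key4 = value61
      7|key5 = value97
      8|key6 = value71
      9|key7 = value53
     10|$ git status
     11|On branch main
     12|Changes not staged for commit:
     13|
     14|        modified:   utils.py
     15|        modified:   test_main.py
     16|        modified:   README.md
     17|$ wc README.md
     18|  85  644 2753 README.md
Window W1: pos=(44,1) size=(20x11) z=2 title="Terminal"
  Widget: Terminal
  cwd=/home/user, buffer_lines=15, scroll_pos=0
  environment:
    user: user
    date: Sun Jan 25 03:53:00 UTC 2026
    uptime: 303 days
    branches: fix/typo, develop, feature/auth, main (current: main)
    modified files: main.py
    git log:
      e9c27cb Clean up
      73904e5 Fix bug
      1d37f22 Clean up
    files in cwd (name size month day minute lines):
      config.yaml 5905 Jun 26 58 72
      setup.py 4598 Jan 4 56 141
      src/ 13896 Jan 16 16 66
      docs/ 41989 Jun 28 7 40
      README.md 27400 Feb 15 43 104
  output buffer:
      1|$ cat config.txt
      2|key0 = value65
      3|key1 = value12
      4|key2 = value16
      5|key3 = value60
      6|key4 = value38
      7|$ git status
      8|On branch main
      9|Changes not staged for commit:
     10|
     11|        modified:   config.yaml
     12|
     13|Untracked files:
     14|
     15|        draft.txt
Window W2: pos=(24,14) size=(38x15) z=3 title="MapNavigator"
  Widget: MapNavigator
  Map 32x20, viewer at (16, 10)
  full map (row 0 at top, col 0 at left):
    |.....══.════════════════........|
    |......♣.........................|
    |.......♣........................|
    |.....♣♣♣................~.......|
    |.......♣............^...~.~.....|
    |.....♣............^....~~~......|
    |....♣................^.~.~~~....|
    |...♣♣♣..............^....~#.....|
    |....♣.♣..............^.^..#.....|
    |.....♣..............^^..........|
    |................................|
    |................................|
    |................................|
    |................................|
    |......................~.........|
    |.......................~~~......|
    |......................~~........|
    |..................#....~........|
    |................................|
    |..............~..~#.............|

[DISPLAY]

                                          ┃$ cat con
                                          ┃key0 = va
                                          ┃key1 = va
                                          ┃key2 = va
                                          ┃key3 = va
                                          ┃key4 = va
                                          ┃$ git sta
                                          ┗━━━━━━━━━
                                                    
                                                    
             ┏━━━━━━━━┏━━━━━━━━━━━━━━━━━━━━━━━━━━━━━
             ┃ Termina┃ MapNavigator                
             ┠────────┠─────────────────────────────
             ┃$ cat da┃  .....♣............^....~~~.
             ┃key0 = v┃  ....♣................^.~.~~
             ┃key1 = v┃  ...♣♣♣..............^....~#
             ┃key2 = v┃  ....♣.♣..............^.^..#
             ┃key3 = v┃  .....♣..............^^.....
             ┃key4 = v┃  ................@..........
             ┃key5 = v┃  ...........................
             ┃key6 = v┃  ...........................
             ┃key7 = v┃  ...........................
             ┃$ git st┃  ......................~....


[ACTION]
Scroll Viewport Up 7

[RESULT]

                                                    
                                          ┏━━━━━━━━━
                                          ┃ Terminal
                                          ┠─────────
                                          ┃$ cat con
                                          ┃key0 = va
                                          ┃key1 = va
                                          ┃key2 = va
                                          ┃key3 = va
                                          ┃key4 = va
                                          ┃$ git sta
                                          ┗━━━━━━━━━
                                                    
                                                    
             ┏━━━━━━━━┏━━━━━━━━━━━━━━━━━━━━━━━━━━━━━
             ┃ Termina┃ MapNavigator                
             ┠────────┠─────────────────────────────
             ┃$ cat da┃  .....♣............^....~~~.
             ┃key0 = v┃  ....♣................^.~.~~
             ┃key1 = v┃  ...♣♣♣..............^....~#
             ┃key2 = v┃  ....♣.♣..............^.^..#
             ┃key3 = v┃  .....♣..............^^.....
             ┃key4 = v┃  ................@..........


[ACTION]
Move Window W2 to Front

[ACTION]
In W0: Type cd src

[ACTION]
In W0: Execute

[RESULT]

                                                    
                                          ┏━━━━━━━━━
                                          ┃ Terminal
                                          ┠─────────
                                          ┃$ cat con
                                          ┃key0 = va
                                          ┃key1 = va
                                          ┃key2 = va
                                          ┃key3 = va
                                          ┃key4 = va
                                          ┃$ git sta
                                          ┗━━━━━━━━━
                                                    
                                                    
             ┏━━━━━━━━┏━━━━━━━━━━━━━━━━━━━━━━━━━━━━━
             ┃ Termina┃ MapNavigator                
             ┠────────┠─────────────────────────────
             ┃key7 = v┃  .....♣............^....~~~.
             ┃$ git st┃  ....♣................^.~.~~
             ┃On branc┃  ...♣♣♣..............^....~#
             ┃Changes ┃  ....♣.♣..............^.^..#
             ┃        ┃  .....♣..............^^.....
             ┃        ┃  ................@..........


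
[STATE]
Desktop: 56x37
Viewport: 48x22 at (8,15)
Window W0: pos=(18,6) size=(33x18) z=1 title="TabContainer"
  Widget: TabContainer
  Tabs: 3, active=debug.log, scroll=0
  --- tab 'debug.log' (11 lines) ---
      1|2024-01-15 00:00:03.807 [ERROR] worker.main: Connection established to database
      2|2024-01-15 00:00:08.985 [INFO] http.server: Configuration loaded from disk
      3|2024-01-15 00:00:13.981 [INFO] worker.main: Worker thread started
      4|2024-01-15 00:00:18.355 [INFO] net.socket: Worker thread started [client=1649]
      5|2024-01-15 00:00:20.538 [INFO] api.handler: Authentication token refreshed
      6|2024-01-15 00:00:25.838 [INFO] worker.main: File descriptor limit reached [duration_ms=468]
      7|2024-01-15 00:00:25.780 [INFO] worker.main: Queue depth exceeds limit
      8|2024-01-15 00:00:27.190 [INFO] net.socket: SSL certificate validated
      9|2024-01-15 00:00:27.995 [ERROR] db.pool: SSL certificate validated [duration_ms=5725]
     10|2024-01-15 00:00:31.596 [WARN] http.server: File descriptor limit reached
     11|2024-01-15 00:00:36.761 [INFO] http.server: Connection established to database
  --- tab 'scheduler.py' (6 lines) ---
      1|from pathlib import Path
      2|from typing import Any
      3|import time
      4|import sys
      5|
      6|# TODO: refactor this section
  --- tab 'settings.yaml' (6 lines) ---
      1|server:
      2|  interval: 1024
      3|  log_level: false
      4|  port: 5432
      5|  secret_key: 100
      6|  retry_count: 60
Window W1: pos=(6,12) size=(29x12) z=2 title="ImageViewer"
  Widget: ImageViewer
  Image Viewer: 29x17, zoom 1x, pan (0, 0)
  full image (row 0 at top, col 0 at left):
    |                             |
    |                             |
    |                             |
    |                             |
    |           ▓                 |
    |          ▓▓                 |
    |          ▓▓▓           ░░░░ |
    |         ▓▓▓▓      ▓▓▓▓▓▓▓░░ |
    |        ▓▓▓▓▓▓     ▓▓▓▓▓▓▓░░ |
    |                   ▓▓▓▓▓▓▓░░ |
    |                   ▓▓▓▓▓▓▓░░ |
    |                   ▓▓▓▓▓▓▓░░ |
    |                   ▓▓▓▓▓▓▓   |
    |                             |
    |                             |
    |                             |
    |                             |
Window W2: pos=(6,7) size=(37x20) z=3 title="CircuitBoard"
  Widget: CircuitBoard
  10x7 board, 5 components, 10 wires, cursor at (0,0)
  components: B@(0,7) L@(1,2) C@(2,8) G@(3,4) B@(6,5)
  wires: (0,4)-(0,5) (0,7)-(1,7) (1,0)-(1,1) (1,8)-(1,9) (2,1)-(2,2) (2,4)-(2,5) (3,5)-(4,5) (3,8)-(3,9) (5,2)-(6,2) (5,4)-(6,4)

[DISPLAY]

       · ─ ·       · ─ ·          ┃[INFO] ┃     
                                  ┃[INFO] ┃     
                   G   ·          ┃[INFO] ┃     
                       │          ┃[INFO] ┃     
                       ·          ┃[ERROR]┃     
                                  ┃[WARN] ┃     
           ·       ·              ┃[INFO] ┃     
           │       │              ┃       ┃     
           ·       ·   B          ┃━━━━━━━┛     
ursor: (0,0)                      ┃             
                                  ┃             
━━━━━━━━━━━━━━━━━━━━━━━━━━━━━━━━━━┛             
                                                
                                                
                                                
                                                
                                                
                                                
                                                
                                                
                                                
                                                


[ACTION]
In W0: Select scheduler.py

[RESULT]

       · ─ ·       · ─ ·          ┃       ┃     
                                  ┃ction  ┃     
                   G   ·          ┃       ┃     
                       │          ┃       ┃     
                       ·          ┃       ┃     
                                  ┃       ┃     
           ·       ·              ┃       ┃     
           │       │              ┃       ┃     
           ·       ·   B          ┃━━━━━━━┛     
ursor: (0,0)                      ┃             
                                  ┃             
━━━━━━━━━━━━━━━━━━━━━━━━━━━━━━━━━━┛             
                                                
                                                
                                                
                                                
                                                
                                                
                                                
                                                
                                                
                                                


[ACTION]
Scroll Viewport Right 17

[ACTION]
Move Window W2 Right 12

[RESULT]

          ┃2       · ─ ·       · ─ ·          ┃ 
          ┃                                   ┃ 
          ┃3                   G   ·          ┃ 
          ┃                        │          ┃ 
          ┃4                       ·          ┃ 
         ▓┃                                   ┃ 
         ▓┃5           ·       ·              ┃ 
        ▓▓┃            │       │              ┃ 
━━━━━━━━━━┃6           ·       ·   B          ┃ 
          ┃Cursor: (0,0)                      ┃ 
          ┃                                   ┃ 
          ┗━━━━━━━━━━━━━━━━━━━━━━━━━━━━━━━━━━━┛ 
                                                
                                                
                                                
                                                
                                                
                                                
                                                
                                                
                                                
                                                


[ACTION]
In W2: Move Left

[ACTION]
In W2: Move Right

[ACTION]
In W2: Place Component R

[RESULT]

          ┃2       · ─ ·       · ─ ·          ┃ 
          ┃                                   ┃ 
          ┃3                   G   ·          ┃ 
          ┃                        │          ┃ 
          ┃4                       ·          ┃ 
         ▓┃                                   ┃ 
         ▓┃5           ·       ·              ┃ 
        ▓▓┃            │       │              ┃ 
━━━━━━━━━━┃6           ·       ·   B          ┃ 
          ┃Cursor: (0,1)                      ┃ 
          ┃                                   ┃ 
          ┗━━━━━━━━━━━━━━━━━━━━━━━━━━━━━━━━━━━┛ 
                                                
                                                
                                                
                                                
                                                
                                                
                                                
                                                
                                                
                                                


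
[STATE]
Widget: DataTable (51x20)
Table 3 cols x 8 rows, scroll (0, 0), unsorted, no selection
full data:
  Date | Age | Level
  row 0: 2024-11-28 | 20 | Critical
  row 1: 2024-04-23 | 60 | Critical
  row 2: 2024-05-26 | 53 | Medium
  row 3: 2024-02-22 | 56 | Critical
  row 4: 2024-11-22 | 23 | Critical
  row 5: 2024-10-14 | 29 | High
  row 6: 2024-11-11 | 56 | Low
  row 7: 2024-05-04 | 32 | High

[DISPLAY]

Date      │Age│Level                               
──────────┼───┼────────                            
2024-11-28│20 │Critical                            
2024-04-23│60 │Critical                            
2024-05-26│53 │Medium                              
2024-02-22│56 │Critical                            
2024-11-22│23 │Critical                            
2024-10-14│29 │High                                
2024-11-11│56 │Low                                 
2024-05-04│32 │High                                
                                                   
                                                   
                                                   
                                                   
                                                   
                                                   
                                                   
                                                   
                                                   
                                                   


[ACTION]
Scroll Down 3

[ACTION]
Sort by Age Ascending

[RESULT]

Date      │Ag▲│Level                               
──────────┼───┼────────                            
2024-11-28│20 │Critical                            
2024-11-22│23 │Critical                            
2024-10-14│29 │High                                
2024-05-04│32 │High                                
2024-05-26│53 │Medium                              
2024-02-22│56 │Critical                            
2024-11-11│56 │Low                                 
2024-04-23│60 │Critical                            
                                                   
                                                   
                                                   
                                                   
                                                   
                                                   
                                                   
                                                   
                                                   
                                                   


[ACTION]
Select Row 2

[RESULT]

Date      │Ag▲│Level                               
──────────┼───┼────────                            
2024-11-28│20 │Critical                            
2024-11-22│23 │Critical                            
>024-10-14│29 │High                                
2024-05-04│32 │High                                
2024-05-26│53 │Medium                              
2024-02-22│56 │Critical                            
2024-11-11│56 │Low                                 
2024-04-23│60 │Critical                            
                                                   
                                                   
                                                   
                                                   
                                                   
                                                   
                                                   
                                                   
                                                   
                                                   


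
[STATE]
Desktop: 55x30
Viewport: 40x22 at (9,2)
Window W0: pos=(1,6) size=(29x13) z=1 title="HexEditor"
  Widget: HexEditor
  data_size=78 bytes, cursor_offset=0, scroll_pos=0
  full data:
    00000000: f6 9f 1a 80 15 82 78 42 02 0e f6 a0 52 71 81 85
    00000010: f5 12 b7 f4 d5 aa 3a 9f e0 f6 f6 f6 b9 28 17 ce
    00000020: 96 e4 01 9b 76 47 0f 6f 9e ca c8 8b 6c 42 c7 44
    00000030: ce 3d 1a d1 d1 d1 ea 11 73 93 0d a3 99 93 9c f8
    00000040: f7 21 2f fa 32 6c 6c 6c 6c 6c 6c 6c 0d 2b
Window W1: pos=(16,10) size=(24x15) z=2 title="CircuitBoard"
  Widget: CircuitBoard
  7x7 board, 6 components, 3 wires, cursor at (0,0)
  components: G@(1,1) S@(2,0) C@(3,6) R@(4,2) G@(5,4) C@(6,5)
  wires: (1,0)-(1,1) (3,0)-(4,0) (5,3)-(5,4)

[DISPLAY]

                                        
                                        
                                        
                                        
━━━━━━━━━━━━━━━━━━━━┓                   
tor                 ┃                   
────────────────────┨                   
0  F6 9f 1a 80 15 82┃                   
0  f5 1┏━━━━━━━━━━━━━━━━━━━━━━┓         
0  96 e┃ CircuitBoard         ┃         
0  ce 3┠──────────────────────┨         
0  f7 2┃   0 1 2 3 4 5 6      ┃         
       ┃0  [.]                ┃         
       ┃                      ┃         
       ┃1   · ─ G             ┃         
       ┃                      ┃         
━━━━━━━┃2   S                 ┃         
       ┃                      ┃         
       ┃3   ·                 ┃         
       ┃    │                 ┃         
       ┃4   ·       R         ┃         
       ┃                      ┃         


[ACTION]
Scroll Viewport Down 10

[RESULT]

────────────────────┨                   
0  F6 9f 1a 80 15 82┃                   
0  f5 1┏━━━━━━━━━━━━━━━━━━━━━━┓         
0  96 e┃ CircuitBoard         ┃         
0  ce 3┠──────────────────────┨         
0  f7 2┃   0 1 2 3 4 5 6      ┃         
       ┃0  [.]                ┃         
       ┃                      ┃         
       ┃1   · ─ G             ┃         
       ┃                      ┃         
━━━━━━━┃2   S                 ┃         
       ┃                      ┃         
       ┃3   ·                 ┃         
       ┃    │                 ┃         
       ┃4   ·       R         ┃         
       ┃                      ┃         
       ┗━━━━━━━━━━━━━━━━━━━━━━┛         
                                        
                                        
                                        
                                        
                                        


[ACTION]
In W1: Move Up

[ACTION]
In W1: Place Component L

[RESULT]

────────────────────┨                   
0  F6 9f 1a 80 15 82┃                   
0  f5 1┏━━━━━━━━━━━━━━━━━━━━━━┓         
0  96 e┃ CircuitBoard         ┃         
0  ce 3┠──────────────────────┨         
0  f7 2┃   0 1 2 3 4 5 6      ┃         
       ┃0  [L]                ┃         
       ┃                      ┃         
       ┃1   · ─ G             ┃         
       ┃                      ┃         
━━━━━━━┃2   S                 ┃         
       ┃                      ┃         
       ┃3   ·                 ┃         
       ┃    │                 ┃         
       ┃4   ·       R         ┃         
       ┃                      ┃         
       ┗━━━━━━━━━━━━━━━━━━━━━━┛         
                                        
                                        
                                        
                                        
                                        


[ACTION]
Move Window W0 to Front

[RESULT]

────────────────────┨                   
0  F6 9f 1a 80 15 82┃                   
0  f5 12 b7 f4 d5 aa┃━━━━━━━━━┓         
0  96 e4 01 9b 76 47┃         ┃         
0  ce 3d 1a d1 d1 d1┃─────────┨         
0  f7 21 2f fa 32 6c┃5 6      ┃         
                    ┃         ┃         
                    ┃         ┃         
                    ┃         ┃         
                    ┃         ┃         
━━━━━━━━━━━━━━━━━━━━┛         ┃         
       ┃                      ┃         
       ┃3   ·                 ┃         
       ┃    │                 ┃         
       ┃4   ·       R         ┃         
       ┃                      ┃         
       ┗━━━━━━━━━━━━━━━━━━━━━━┛         
                                        
                                        
                                        
                                        
                                        


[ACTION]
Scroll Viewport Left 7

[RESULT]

───────────────────────────┨            
00000000  F6 9f 1a 80 15 82┃            
00000010  f5 12 b7 f4 d5 aa┃━━━━━━━━━┓  
00000020  96 e4 01 9b 76 47┃         ┃  
00000030  ce 3d 1a d1 d1 d1┃─────────┨  
00000040  f7 21 2f fa 32 6c┃5 6      ┃  
                           ┃         ┃  
                           ┃         ┃  
                           ┃         ┃  
                           ┃         ┃  
━━━━━━━━━━━━━━━━━━━━━━━━━━━┛         ┃  
              ┃                      ┃  
              ┃3   ·                 ┃  
              ┃    │                 ┃  
              ┃4   ·       R         ┃  
              ┃                      ┃  
              ┗━━━━━━━━━━━━━━━━━━━━━━┛  
                                        
                                        
                                        
                                        
                                        


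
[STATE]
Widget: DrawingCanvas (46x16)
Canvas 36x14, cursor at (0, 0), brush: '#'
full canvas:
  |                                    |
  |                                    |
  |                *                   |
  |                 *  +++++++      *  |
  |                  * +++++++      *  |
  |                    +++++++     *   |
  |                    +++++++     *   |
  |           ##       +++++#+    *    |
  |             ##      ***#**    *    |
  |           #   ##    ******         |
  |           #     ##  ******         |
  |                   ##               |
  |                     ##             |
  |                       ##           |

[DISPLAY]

+                                             
                                              
                *                             
                 *  +++++++      *            
                  * +++++++      *            
                    +++++++     *             
                    +++++++     *             
           ##       +++++#+    *              
             ##      ***#**    *              
           #   ##    ******                   
           #     ##  ******                   
                   ##                         
                     ##                       
                       ##                     
                                              
                                              


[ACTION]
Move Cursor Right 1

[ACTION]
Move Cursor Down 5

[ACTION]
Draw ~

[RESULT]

                                              
                                              
                *                             
                 *  +++++++      *            
                  * +++++++      *            
 ~                  +++++++     *             
                    +++++++     *             
           ##       +++++#+    *              
             ##      ***#**    *              
           #   ##    ******                   
           #     ##  ******                   
                   ##                         
                     ##                       
                       ##                     
                                              
                                              


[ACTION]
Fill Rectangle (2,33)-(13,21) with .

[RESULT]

                                              
                                              
                *    .............            
                 *  +.............            
                  * +.............            
 ~                  +.............            
                    +.............            
           ##       +.............            
             ##      .............            
           #   ##    .............            
           #     ##  .............            
                   ##.............            
                     .............            
                     .............            
                                              
                                              


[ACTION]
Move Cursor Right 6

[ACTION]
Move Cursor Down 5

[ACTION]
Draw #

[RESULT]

                                              
                                              
                *    .............            
                 *  +.............            
                  * +.............            
 ~                  +.............            
                    +.............            
           ##       +.............            
             ##      .............            
           #   ##    .............            
       #   #     ##  .............            
                   ##.............            
                     .............            
                     .............            
                                              
                                              


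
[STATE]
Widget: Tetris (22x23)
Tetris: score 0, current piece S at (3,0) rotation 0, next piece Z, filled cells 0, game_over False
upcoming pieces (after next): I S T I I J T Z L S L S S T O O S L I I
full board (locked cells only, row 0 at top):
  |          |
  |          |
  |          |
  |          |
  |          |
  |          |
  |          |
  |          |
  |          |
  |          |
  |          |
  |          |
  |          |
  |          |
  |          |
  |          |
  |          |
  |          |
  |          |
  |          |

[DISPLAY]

    ░░    │Next:      
   ░░     │▓▓         
          │ ▓▓        
          │           
          │           
          │           
          │Score:     
          │0          
          │           
          │           
          │           
          │           
          │           
          │           
          │           
          │           
          │           
          │           
          │           
          │           
          │           
          │           
          │           


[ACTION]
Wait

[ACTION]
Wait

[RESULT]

          │Next:      
          │▓▓         
    ░░    │ ▓▓        
   ░░     │           
          │           
          │           
          │Score:     
          │0          
          │           
          │           
          │           
          │           
          │           
          │           
          │           
          │           
          │           
          │           
          │           
          │           
          │           
          │           
          │           


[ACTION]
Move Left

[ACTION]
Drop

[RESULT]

          │Next:      
          │▓▓         
          │ ▓▓        
   ░░     │           
  ░░      │           
          │           
          │Score:     
          │0          
          │           
          │           
          │           
          │           
          │           
          │           
          │           
          │           
          │           
          │           
          │           
          │           
          │           
          │           
          │           


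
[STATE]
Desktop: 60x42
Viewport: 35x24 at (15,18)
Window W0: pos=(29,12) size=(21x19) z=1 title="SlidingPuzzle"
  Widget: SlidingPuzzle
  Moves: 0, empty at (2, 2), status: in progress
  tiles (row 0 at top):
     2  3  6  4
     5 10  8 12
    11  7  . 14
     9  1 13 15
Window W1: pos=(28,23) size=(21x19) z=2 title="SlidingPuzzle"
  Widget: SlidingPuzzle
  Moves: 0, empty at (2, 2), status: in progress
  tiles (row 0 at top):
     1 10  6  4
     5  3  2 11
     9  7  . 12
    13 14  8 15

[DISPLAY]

              ┃│  5 │ 10 │  8 │ 12┃
              ┃├────┼────┼────┼───┃
              ┃│ 11 │  7 │    │ 14┃
              ┃├────┼────┼────┼───┃
              ┃│  9 │  1 │ 13 │ 15┃
             ┏━━━━━━━━━━━━━━━━━━━┓┃
             ┃ SlidingPuzzle     ┃┃
             ┠───────────────────┨┃
             ┃┌────┬────┬────┬───┃┃
             ┃│  1 │ 10 │  6 │  4┃┃
             ┃├────┼────┼────┼───┃┃
             ┃│  5 │  3 │  2 │ 11┃┃
             ┃├────┼────┼────┼───┃┛
             ┃│  9 │  7 │    │ 12┃ 
             ┃├────┼────┼────┼───┃ 
             ┃│ 13 │ 14 │  8 │ 15┃ 
             ┃└────┴────┴────┴───┃ 
             ┃Moves: 0           ┃ 
             ┃                   ┃ 
             ┃                   ┃ 
             ┃                   ┃ 
             ┃                   ┃ 
             ┃                   ┃ 
             ┗━━━━━━━━━━━━━━━━━━━┛ 


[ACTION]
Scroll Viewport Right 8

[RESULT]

      ┃│  5 │ 10 │  8 │ 12┃        
      ┃├────┼────┼────┼───┃        
      ┃│ 11 │  7 │    │ 14┃        
      ┃├────┼────┼────┼───┃        
      ┃│  9 │  1 │ 13 │ 15┃        
     ┏━━━━━━━━━━━━━━━━━━━┓┃        
     ┃ SlidingPuzzle     ┃┃        
     ┠───────────────────┨┃        
     ┃┌────┬────┬────┬───┃┃        
     ┃│  1 │ 10 │  6 │  4┃┃        
     ┃├────┼────┼────┼───┃┃        
     ┃│  5 │  3 │  2 │ 11┃┃        
     ┃├────┼────┼────┼───┃┛        
     ┃│  9 │  7 │    │ 12┃         
     ┃├────┼────┼────┼───┃         
     ┃│ 13 │ 14 │  8 │ 15┃         
     ┃└────┴────┴────┴───┃         
     ┃Moves: 0           ┃         
     ┃                   ┃         
     ┃                   ┃         
     ┃                   ┃         
     ┃                   ┃         
     ┃                   ┃         
     ┗━━━━━━━━━━━━━━━━━━━┛         


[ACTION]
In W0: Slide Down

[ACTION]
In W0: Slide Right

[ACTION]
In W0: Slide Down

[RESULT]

      ┃│  5 │  3 │ 10 │ 12┃        
      ┃├────┼────┼────┼───┃        
      ┃│ 11 │  7 │  8 │ 14┃        
      ┃├────┼────┼────┼───┃        
      ┃│  9 │  1 │ 13 │ 15┃        
     ┏━━━━━━━━━━━━━━━━━━━┓┃        
     ┃ SlidingPuzzle     ┃┃        
     ┠───────────────────┨┃        
     ┃┌────┬────┬────┬───┃┃        
     ┃│  1 │ 10 │  6 │  4┃┃        
     ┃├────┼────┼────┼───┃┃        
     ┃│  5 │  3 │  2 │ 11┃┃        
     ┃├────┼────┼────┼───┃┛        
     ┃│  9 │  7 │    │ 12┃         
     ┃├────┼────┼────┼───┃         
     ┃│ 13 │ 14 │  8 │ 15┃         
     ┃└────┴────┴────┴───┃         
     ┃Moves: 0           ┃         
     ┃                   ┃         
     ┃                   ┃         
     ┃                   ┃         
     ┃                   ┃         
     ┃                   ┃         
     ┗━━━━━━━━━━━━━━━━━━━┛         
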